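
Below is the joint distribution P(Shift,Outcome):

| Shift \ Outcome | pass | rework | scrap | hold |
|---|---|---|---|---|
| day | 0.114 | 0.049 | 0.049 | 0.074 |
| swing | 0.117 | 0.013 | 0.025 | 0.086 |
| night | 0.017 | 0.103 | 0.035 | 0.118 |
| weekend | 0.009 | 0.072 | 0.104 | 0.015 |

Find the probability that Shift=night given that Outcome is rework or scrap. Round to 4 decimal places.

0.3067

P(Outcome=rework) = 0.049 + 0.013 + 0.103 + 0.072 = 0.237.
P(Outcome=scrap) = 0.049 + 0.025 + 0.035 + 0.104 = 0.213.
P(Outcome ∈ {rework, scrap}) = 0.237 + 0.213 = 0.450; P(Shift=night, Outcome ∈ {rework, scrap}) = 0.103 + 0.035 = 0.138.
P(Shift=night | Outcome ∈ {rework, scrap}) = 0.138/0.450 = 0.3067.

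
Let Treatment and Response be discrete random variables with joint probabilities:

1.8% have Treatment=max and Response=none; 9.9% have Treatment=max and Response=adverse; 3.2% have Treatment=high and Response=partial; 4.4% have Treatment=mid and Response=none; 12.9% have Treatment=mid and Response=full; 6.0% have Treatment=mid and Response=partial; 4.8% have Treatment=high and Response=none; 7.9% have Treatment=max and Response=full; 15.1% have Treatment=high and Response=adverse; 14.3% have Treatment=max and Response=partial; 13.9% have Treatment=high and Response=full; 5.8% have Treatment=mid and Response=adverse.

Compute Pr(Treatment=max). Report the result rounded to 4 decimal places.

P(Treatment=max) = 0.018 + 0.143 + 0.079 + 0.099 = 0.339.

0.3390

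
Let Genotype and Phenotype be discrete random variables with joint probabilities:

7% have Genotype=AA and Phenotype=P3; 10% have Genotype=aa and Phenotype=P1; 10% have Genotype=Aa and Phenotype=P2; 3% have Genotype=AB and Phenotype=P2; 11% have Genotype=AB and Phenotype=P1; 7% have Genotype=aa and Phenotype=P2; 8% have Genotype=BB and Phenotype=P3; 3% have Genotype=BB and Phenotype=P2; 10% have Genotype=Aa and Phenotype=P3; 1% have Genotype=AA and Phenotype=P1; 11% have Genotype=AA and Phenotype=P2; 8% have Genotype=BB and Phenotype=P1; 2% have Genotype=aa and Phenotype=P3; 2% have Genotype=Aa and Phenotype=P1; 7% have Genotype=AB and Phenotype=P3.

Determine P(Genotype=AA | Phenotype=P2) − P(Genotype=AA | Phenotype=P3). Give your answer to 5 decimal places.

0.11765

P(Phenotype=P2) = 0.11 + 0.10 + 0.07 + 0.03 + 0.03 = 0.34; P(Genotype=AA | Phenotype=P2) = 0.11/0.34 = 0.323529.
P(Phenotype=P3) = 0.07 + 0.10 + 0.02 + 0.07 + 0.08 = 0.34; P(Genotype=AA | Phenotype=P3) = 0.07/0.34 = 0.205882.
Difference = 0.11765.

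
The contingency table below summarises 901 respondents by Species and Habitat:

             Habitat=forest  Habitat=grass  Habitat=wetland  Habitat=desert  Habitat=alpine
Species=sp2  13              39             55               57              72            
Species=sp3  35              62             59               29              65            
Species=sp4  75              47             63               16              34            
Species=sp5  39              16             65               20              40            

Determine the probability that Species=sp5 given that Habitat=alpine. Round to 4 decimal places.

Total with Habitat=alpine: 72 + 65 + 34 + 40 = 211.
P(Species=sp5 | Habitat=alpine) = 40/211 = 0.1896.

0.1896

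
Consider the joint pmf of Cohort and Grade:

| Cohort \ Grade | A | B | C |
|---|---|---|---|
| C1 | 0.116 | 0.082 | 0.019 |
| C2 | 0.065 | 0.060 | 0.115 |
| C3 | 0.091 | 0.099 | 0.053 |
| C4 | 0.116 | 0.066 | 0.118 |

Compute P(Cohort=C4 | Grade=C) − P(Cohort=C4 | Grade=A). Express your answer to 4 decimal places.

0.0879

P(Grade=C) = 0.019 + 0.115 + 0.053 + 0.118 = 0.305; P(Cohort=C4 | Grade=C) = 0.118/0.305 = 0.38689.
P(Grade=A) = 0.116 + 0.065 + 0.091 + 0.116 = 0.388; P(Cohort=C4 | Grade=A) = 0.116/0.388 = 0.29897.
Difference = 0.0879.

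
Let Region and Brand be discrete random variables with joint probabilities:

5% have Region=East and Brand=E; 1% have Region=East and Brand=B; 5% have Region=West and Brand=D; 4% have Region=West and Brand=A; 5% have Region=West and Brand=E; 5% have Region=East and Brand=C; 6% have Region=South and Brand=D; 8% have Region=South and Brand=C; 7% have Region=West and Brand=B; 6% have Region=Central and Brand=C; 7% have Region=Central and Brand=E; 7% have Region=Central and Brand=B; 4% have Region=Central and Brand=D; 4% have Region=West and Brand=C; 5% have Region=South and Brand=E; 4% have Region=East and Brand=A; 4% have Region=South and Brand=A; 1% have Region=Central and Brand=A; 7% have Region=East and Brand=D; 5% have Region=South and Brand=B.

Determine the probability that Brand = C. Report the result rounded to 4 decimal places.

0.2300

P(Brand=C) = 0.08 + 0.05 + 0.04 + 0.06 = 0.23.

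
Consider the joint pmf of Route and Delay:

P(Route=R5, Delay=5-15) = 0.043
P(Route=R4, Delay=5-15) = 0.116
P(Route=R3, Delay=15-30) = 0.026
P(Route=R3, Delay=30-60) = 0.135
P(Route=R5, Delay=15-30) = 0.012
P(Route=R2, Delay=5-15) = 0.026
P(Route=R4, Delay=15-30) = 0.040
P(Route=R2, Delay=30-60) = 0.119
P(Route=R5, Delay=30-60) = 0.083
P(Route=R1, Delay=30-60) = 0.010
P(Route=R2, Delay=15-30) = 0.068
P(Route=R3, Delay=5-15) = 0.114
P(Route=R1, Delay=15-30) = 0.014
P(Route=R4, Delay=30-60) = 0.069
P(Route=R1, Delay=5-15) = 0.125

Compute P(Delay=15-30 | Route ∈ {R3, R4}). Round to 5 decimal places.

0.13200

P(Route=R3) = 0.114 + 0.026 + 0.135 = 0.275.
P(Route=R4) = 0.116 + 0.040 + 0.069 = 0.225.
P(Route ∈ {R3, R4}) = 0.275 + 0.225 = 0.500; P(Delay=15-30, Route ∈ {R3, R4}) = 0.026 + 0.040 = 0.066.
P(Delay=15-30 | Route ∈ {R3, R4}) = 0.066/0.500 = 0.13200.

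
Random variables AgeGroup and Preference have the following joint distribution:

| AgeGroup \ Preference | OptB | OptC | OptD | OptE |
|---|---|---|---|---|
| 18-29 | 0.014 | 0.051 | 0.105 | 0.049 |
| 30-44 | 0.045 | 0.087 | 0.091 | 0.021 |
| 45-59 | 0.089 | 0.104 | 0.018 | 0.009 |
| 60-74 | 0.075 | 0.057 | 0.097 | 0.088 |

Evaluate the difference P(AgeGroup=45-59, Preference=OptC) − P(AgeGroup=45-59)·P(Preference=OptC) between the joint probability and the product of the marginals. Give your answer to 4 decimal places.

0.0382

P(AgeGroup=45-59) = 0.089 + 0.104 + 0.018 + 0.009 = 0.220.
P(Preference=OptC) = 0.051 + 0.087 + 0.104 + 0.057 = 0.299.
P(AgeGroup=45-59, Preference=OptC) − P(AgeGroup=45-59)P(Preference=OptC) = 0.104 − 0.220×0.299 = 0.0382.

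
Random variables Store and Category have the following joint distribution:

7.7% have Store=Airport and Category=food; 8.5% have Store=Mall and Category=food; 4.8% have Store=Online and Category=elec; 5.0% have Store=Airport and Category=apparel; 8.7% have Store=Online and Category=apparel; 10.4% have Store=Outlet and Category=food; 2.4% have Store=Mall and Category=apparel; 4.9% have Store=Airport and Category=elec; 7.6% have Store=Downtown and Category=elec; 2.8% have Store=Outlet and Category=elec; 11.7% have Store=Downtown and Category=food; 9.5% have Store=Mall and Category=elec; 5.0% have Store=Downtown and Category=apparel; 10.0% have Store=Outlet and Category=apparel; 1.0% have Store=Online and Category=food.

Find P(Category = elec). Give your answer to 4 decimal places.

P(Category=elec) = 0.076 + 0.095 + 0.049 + 0.028 + 0.048 = 0.296.

0.2960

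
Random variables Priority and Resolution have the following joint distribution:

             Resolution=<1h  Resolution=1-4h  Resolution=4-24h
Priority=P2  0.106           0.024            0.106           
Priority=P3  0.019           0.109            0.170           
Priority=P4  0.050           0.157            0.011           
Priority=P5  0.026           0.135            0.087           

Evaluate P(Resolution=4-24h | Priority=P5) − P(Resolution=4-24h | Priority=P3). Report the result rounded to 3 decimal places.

P(Priority=P5) = 0.026 + 0.135 + 0.087 = 0.248; P(Resolution=4-24h | Priority=P5) = 0.087/0.248 = 0.3508.
P(Priority=P3) = 0.019 + 0.109 + 0.170 = 0.298; P(Resolution=4-24h | Priority=P3) = 0.170/0.298 = 0.5705.
Difference = -0.220.

-0.220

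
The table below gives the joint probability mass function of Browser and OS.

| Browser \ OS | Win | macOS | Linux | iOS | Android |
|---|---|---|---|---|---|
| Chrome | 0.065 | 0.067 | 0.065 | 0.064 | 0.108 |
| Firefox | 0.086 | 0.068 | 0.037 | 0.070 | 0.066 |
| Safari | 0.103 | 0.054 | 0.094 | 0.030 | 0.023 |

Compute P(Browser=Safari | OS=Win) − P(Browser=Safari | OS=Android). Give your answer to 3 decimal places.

P(OS=Win) = 0.065 + 0.086 + 0.103 = 0.254; P(Browser=Safari | OS=Win) = 0.103/0.254 = 0.4055.
P(OS=Android) = 0.108 + 0.066 + 0.023 = 0.197; P(Browser=Safari | OS=Android) = 0.023/0.197 = 0.1168.
Difference = 0.289.

0.289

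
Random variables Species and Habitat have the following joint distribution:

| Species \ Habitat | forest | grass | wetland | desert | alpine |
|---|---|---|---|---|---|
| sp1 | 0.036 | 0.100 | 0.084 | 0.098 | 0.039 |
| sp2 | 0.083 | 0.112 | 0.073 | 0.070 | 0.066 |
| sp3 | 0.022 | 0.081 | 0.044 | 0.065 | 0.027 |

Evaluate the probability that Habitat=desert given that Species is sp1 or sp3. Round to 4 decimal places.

P(Species=sp1) = 0.036 + 0.100 + 0.084 + 0.098 + 0.039 = 0.357.
P(Species=sp3) = 0.022 + 0.081 + 0.044 + 0.065 + 0.027 = 0.239.
P(Species ∈ {sp1, sp3}) = 0.357 + 0.239 = 0.596; P(Habitat=desert, Species ∈ {sp1, sp3}) = 0.098 + 0.065 = 0.163.
P(Habitat=desert | Species ∈ {sp1, sp3}) = 0.163/0.596 = 0.2735.

0.2735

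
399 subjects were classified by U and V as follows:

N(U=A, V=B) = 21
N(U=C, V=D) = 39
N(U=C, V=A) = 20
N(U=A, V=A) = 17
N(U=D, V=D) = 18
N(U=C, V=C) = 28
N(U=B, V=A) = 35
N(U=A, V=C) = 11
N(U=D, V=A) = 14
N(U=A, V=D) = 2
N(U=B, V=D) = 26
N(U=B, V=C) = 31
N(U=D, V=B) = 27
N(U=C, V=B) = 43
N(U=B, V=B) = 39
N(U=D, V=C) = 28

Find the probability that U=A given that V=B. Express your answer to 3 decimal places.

0.162

Total with V=B: 21 + 39 + 43 + 27 = 130.
P(U=A | V=B) = 21/130 = 0.162.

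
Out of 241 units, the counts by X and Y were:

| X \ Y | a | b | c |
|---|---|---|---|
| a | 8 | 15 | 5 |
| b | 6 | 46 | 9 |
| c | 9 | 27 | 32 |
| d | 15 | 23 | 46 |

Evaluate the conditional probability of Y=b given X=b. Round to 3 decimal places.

Total with X=b: 6 + 46 + 9 = 61.
P(Y=b | X=b) = 46/61 = 0.754.

0.754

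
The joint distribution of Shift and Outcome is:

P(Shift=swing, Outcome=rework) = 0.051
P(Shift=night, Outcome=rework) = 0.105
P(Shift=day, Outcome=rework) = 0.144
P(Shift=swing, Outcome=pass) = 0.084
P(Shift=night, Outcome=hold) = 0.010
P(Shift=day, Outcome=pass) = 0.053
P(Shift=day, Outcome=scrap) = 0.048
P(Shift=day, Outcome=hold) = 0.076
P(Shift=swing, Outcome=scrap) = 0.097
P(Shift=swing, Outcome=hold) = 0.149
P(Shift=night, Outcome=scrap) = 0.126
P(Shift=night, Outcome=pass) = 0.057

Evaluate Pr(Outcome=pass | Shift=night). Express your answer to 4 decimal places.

0.1913

P(Shift=night) = 0.057 + 0.105 + 0.126 + 0.010 = 0.298.
P(Outcome=pass | Shift=night) = 0.057/0.298 = 0.1913.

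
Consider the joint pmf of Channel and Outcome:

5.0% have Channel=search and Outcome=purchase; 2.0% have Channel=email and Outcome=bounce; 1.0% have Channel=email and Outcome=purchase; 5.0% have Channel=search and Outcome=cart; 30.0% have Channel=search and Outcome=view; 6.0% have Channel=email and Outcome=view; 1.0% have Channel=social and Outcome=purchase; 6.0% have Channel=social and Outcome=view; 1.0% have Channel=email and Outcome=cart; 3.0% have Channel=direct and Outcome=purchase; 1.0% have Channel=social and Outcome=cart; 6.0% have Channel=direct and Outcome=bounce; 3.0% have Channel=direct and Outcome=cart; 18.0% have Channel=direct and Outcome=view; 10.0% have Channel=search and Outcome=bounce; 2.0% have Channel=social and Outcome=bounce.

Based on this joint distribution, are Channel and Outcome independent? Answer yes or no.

yes

Every cell satisfies P(Channel,Outcome) = P(Channel)·P(Outcome). For instance P(Channel=email) = 0.100, P(Outcome=purchase) = 0.100, and 0.100×0.100 = 0.010 matches the joint entry. So Channel and Outcome are independent.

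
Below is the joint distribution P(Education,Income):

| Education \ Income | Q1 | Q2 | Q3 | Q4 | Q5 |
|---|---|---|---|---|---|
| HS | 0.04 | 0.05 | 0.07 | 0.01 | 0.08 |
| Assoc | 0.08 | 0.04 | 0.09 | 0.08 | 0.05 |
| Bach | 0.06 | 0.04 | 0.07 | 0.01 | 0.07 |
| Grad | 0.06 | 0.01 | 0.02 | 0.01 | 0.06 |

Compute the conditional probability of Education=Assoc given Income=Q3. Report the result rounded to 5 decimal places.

0.36000

P(Income=Q3) = 0.07 + 0.09 + 0.07 + 0.02 = 0.25.
P(Education=Assoc | Income=Q3) = 0.09/0.25 = 0.36000.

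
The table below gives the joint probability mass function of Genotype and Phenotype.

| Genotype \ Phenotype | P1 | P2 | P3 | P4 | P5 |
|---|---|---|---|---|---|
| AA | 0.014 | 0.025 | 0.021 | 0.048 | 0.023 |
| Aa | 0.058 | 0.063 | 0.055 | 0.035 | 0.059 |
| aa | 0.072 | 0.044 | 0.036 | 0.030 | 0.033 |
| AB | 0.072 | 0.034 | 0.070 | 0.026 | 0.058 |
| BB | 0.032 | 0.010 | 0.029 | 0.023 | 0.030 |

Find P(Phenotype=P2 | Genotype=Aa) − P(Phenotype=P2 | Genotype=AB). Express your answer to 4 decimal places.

P(Genotype=Aa) = 0.058 + 0.063 + 0.055 + 0.035 + 0.059 = 0.270; P(Phenotype=P2 | Genotype=Aa) = 0.063/0.270 = 0.23333.
P(Genotype=AB) = 0.072 + 0.034 + 0.070 + 0.026 + 0.058 = 0.260; P(Phenotype=P2 | Genotype=AB) = 0.034/0.260 = 0.13077.
Difference = 0.1026.

0.1026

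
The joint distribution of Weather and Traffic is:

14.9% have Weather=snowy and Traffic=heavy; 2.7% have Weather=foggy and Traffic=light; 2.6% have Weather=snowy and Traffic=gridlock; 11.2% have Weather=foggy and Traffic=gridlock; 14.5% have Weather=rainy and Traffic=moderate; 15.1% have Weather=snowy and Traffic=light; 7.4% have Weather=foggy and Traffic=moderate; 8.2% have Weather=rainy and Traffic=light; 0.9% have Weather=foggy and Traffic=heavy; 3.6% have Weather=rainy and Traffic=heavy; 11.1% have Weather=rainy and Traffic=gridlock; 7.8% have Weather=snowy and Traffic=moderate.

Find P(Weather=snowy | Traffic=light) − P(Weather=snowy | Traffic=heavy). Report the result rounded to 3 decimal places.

P(Traffic=light) = 0.082 + 0.151 + 0.027 = 0.260; P(Weather=snowy | Traffic=light) = 0.151/0.260 = 0.5808.
P(Traffic=heavy) = 0.036 + 0.149 + 0.009 = 0.194; P(Weather=snowy | Traffic=heavy) = 0.149/0.194 = 0.7680.
Difference = -0.187.

-0.187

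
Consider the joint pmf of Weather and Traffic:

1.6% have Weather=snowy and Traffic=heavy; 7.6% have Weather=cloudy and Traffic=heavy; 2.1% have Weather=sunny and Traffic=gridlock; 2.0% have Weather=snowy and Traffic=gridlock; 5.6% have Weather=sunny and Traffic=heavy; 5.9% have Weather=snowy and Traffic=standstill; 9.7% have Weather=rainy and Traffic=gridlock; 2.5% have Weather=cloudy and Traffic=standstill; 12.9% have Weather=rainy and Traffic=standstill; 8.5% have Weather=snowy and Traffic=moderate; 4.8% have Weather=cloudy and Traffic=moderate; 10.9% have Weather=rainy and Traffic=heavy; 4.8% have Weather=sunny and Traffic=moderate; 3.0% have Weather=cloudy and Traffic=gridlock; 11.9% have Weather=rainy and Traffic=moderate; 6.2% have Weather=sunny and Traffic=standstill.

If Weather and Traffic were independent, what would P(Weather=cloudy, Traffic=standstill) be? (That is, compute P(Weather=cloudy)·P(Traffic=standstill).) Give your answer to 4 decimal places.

P(Weather=cloudy) = 0.048 + 0.076 + 0.030 + 0.025 = 0.179.
P(Traffic=standstill) = 0.062 + 0.025 + 0.129 + 0.059 = 0.275.
Product: 0.179 × 0.275 = 0.0492.

0.0492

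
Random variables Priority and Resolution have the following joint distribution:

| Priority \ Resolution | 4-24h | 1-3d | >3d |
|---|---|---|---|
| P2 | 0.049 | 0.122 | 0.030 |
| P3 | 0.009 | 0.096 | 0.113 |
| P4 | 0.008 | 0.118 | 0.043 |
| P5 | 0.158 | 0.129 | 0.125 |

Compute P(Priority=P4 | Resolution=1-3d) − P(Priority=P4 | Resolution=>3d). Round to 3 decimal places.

P(Resolution=1-3d) = 0.122 + 0.096 + 0.118 + 0.129 = 0.465; P(Priority=P4 | Resolution=1-3d) = 0.118/0.465 = 0.2538.
P(Resolution=>3d) = 0.030 + 0.113 + 0.043 + 0.125 = 0.311; P(Priority=P4 | Resolution=>3d) = 0.043/0.311 = 0.1383.
Difference = 0.115.

0.115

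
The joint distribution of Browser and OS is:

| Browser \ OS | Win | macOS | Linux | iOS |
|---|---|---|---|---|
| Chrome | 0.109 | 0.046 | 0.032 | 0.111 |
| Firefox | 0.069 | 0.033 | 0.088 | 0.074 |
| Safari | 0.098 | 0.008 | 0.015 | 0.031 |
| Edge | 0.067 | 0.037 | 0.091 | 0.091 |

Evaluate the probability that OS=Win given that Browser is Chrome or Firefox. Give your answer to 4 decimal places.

P(Browser=Chrome) = 0.109 + 0.046 + 0.032 + 0.111 = 0.298.
P(Browser=Firefox) = 0.069 + 0.033 + 0.088 + 0.074 = 0.264.
P(Browser ∈ {Chrome, Firefox}) = 0.298 + 0.264 = 0.562; P(OS=Win, Browser ∈ {Chrome, Firefox}) = 0.109 + 0.069 = 0.178.
P(OS=Win | Browser ∈ {Chrome, Firefox}) = 0.178/0.562 = 0.3167.

0.3167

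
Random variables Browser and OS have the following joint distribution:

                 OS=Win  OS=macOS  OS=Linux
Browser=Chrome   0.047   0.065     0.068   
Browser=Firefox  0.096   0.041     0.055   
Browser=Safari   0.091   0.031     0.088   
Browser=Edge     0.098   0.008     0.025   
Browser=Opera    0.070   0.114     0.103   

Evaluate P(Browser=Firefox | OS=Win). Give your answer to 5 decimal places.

P(OS=Win) = 0.047 + 0.096 + 0.091 + 0.098 + 0.070 = 0.402.
P(Browser=Firefox | OS=Win) = 0.096/0.402 = 0.23881.

0.23881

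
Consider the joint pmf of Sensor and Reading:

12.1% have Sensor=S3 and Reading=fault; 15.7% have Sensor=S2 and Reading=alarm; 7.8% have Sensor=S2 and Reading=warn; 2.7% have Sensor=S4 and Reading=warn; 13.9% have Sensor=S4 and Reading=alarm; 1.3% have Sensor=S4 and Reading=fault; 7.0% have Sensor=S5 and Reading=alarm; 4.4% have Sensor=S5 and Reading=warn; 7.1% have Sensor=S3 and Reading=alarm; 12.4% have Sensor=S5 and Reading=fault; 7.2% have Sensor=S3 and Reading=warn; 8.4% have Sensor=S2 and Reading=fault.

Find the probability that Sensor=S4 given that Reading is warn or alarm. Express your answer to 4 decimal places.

0.2523

P(Reading=warn) = 0.078 + 0.072 + 0.027 + 0.044 = 0.221.
P(Reading=alarm) = 0.157 + 0.071 + 0.139 + 0.070 = 0.437.
P(Reading ∈ {warn, alarm}) = 0.221 + 0.437 = 0.658; P(Sensor=S4, Reading ∈ {warn, alarm}) = 0.027 + 0.139 = 0.166.
P(Sensor=S4 | Reading ∈ {warn, alarm}) = 0.166/0.658 = 0.2523.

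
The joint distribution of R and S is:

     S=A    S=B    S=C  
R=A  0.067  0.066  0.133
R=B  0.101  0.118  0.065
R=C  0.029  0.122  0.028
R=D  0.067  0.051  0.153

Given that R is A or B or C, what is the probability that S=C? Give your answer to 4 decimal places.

P(R=A) = 0.067 + 0.066 + 0.133 = 0.266.
P(R=B) = 0.101 + 0.118 + 0.065 = 0.284.
P(R=C) = 0.029 + 0.122 + 0.028 = 0.179.
P(R ∈ {A, B, C}) = 0.266 + 0.284 + 0.179 = 0.729; P(S=C, R ∈ {A, B, C}) = 0.133 + 0.065 + 0.028 = 0.226.
P(S=C | R ∈ {A, B, C}) = 0.226/0.729 = 0.3100.

0.3100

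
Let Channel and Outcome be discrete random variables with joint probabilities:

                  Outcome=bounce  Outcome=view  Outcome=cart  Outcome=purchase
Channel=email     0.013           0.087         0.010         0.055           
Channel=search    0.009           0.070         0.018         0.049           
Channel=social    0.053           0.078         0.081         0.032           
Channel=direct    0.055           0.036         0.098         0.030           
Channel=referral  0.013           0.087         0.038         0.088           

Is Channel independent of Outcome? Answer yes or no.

P(Channel=direct) = 0.219 and P(Outcome=cart) = 0.245, so their product is 0.05366, but P(Channel=direct, Outcome=cart) = 0.098. Since these differ, Channel and Outcome are not independent.

no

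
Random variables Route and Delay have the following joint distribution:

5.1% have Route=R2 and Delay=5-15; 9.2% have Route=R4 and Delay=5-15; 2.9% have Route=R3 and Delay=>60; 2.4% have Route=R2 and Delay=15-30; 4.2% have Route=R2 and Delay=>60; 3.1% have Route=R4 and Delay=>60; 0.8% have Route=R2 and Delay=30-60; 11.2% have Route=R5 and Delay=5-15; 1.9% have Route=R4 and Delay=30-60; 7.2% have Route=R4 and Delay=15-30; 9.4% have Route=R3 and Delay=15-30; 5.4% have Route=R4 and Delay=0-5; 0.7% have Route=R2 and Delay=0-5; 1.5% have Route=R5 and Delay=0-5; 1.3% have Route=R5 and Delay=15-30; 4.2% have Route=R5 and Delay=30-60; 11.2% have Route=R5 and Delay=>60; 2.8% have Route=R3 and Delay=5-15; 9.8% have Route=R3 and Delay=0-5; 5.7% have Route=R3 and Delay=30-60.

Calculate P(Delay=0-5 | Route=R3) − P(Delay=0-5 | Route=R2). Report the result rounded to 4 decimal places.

0.2672

P(Route=R3) = 0.098 + 0.028 + 0.094 + 0.057 + 0.029 = 0.306; P(Delay=0-5 | Route=R3) = 0.098/0.306 = 0.32026.
P(Route=R2) = 0.007 + 0.051 + 0.024 + 0.008 + 0.042 = 0.132; P(Delay=0-5 | Route=R2) = 0.007/0.132 = 0.05303.
Difference = 0.2672.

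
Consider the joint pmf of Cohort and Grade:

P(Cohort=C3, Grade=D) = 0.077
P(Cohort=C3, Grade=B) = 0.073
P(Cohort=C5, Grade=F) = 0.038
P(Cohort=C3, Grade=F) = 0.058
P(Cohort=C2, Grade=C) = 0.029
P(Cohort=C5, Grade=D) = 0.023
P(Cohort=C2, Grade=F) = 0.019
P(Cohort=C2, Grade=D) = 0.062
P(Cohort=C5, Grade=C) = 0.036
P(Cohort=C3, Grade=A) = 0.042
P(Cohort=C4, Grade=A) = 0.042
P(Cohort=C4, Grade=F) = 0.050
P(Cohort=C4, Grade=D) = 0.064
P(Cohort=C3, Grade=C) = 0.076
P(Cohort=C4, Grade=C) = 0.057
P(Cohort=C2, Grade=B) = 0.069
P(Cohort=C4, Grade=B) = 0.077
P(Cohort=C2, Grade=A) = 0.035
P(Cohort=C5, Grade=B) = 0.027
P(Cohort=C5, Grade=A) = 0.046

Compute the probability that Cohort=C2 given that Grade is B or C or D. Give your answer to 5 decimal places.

0.23881

P(Grade=B) = 0.069 + 0.073 + 0.077 + 0.027 = 0.246.
P(Grade=C) = 0.029 + 0.076 + 0.057 + 0.036 = 0.198.
P(Grade=D) = 0.062 + 0.077 + 0.064 + 0.023 = 0.226.
P(Grade ∈ {B, C, D}) = 0.246 + 0.198 + 0.226 = 0.670; P(Cohort=C2, Grade ∈ {B, C, D}) = 0.069 + 0.029 + 0.062 = 0.160.
P(Cohort=C2 | Grade ∈ {B, C, D}) = 0.160/0.670 = 0.23881.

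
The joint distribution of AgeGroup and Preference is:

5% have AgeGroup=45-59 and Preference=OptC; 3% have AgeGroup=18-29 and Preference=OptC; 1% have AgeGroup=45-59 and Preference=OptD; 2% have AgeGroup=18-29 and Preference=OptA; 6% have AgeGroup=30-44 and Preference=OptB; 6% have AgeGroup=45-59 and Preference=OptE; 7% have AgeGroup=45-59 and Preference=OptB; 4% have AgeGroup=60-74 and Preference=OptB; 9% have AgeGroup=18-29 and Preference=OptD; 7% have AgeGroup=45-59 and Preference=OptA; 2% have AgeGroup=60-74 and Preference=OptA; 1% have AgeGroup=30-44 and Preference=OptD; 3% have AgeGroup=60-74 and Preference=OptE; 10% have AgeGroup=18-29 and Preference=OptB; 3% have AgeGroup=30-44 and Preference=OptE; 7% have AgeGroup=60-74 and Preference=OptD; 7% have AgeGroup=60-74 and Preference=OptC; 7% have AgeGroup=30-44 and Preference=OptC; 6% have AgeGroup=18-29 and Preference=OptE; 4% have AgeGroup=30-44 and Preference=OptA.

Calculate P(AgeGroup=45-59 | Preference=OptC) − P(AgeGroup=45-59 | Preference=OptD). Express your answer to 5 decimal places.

0.17172

P(Preference=OptC) = 0.03 + 0.07 + 0.05 + 0.07 = 0.22; P(AgeGroup=45-59 | Preference=OptC) = 0.05/0.22 = 0.227273.
P(Preference=OptD) = 0.09 + 0.01 + 0.01 + 0.07 = 0.18; P(AgeGroup=45-59 | Preference=OptD) = 0.01/0.18 = 0.055556.
Difference = 0.17172.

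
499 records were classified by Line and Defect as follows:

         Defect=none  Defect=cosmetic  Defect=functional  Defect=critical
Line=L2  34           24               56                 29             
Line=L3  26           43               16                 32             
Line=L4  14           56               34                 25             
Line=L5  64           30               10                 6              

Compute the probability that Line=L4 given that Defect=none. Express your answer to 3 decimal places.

Total with Defect=none: 34 + 26 + 14 + 64 = 138.
P(Line=L4 | Defect=none) = 14/138 = 0.101.

0.101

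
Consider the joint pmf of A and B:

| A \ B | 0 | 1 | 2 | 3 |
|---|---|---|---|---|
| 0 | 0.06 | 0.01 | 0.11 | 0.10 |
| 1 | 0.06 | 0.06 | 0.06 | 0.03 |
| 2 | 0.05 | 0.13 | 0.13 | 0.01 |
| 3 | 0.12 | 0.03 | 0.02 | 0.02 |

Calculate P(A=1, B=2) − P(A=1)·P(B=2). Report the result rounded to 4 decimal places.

-0.0072

P(A=1) = 0.06 + 0.06 + 0.06 + 0.03 = 0.21.
P(B=2) = 0.11 + 0.06 + 0.13 + 0.02 = 0.32.
P(A=1, B=2) − P(A=1)P(B=2) = 0.06 − 0.21×0.32 = -0.0072.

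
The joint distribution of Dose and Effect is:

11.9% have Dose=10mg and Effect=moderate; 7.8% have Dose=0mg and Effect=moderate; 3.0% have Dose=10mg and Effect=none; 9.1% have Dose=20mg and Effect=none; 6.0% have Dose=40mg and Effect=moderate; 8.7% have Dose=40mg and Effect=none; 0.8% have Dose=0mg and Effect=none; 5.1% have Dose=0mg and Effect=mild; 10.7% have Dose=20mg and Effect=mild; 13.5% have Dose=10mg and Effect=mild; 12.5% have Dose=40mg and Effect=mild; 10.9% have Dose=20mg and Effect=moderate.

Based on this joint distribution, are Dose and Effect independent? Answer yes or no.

no

P(Dose=40mg) = 0.272 and P(Effect=moderate) = 0.366, so their product is 0.09955, but P(Dose=40mg, Effect=moderate) = 0.060. Since these differ, Dose and Effect are not independent.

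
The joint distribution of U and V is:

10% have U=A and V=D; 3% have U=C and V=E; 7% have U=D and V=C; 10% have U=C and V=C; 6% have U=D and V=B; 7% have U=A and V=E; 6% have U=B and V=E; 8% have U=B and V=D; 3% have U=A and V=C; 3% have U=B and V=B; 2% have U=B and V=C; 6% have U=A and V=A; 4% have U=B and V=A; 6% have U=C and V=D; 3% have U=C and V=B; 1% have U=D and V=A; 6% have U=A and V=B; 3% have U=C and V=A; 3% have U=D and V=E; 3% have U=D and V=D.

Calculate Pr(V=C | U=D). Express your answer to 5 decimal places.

0.35000

P(U=D) = 0.01 + 0.06 + 0.07 + 0.03 + 0.03 = 0.20.
P(V=C | U=D) = 0.07/0.20 = 0.35000.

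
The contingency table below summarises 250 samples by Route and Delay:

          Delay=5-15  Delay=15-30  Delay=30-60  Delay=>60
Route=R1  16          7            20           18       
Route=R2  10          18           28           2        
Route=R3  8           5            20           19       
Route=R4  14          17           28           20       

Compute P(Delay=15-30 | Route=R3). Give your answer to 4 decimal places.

0.0962

Total with Route=R3: 8 + 5 + 20 + 19 = 52.
P(Delay=15-30 | Route=R3) = 5/52 = 0.0962.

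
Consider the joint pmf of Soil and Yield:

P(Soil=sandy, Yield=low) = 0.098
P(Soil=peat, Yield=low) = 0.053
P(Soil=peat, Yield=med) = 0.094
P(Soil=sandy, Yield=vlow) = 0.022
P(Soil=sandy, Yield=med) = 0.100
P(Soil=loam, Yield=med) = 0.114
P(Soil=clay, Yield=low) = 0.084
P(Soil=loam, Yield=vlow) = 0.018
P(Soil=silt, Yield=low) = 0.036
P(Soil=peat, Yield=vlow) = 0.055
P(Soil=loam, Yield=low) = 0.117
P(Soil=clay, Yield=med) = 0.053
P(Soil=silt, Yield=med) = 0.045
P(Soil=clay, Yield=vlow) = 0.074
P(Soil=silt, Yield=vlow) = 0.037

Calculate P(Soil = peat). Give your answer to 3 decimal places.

P(Soil=peat) = 0.055 + 0.053 + 0.094 = 0.202.

0.202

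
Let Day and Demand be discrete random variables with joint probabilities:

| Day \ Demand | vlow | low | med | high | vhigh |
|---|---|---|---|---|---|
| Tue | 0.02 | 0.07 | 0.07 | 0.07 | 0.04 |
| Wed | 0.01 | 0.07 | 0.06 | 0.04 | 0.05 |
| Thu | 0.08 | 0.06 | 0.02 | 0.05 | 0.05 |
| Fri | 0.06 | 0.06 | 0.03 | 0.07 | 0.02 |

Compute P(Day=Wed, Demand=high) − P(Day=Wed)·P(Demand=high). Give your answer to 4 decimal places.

P(Day=Wed) = 0.01 + 0.07 + 0.06 + 0.04 + 0.05 = 0.23.
P(Demand=high) = 0.07 + 0.04 + 0.05 + 0.07 = 0.23.
P(Day=Wed, Demand=high) − P(Day=Wed)P(Demand=high) = 0.04 − 0.23×0.23 = -0.0129.

-0.0129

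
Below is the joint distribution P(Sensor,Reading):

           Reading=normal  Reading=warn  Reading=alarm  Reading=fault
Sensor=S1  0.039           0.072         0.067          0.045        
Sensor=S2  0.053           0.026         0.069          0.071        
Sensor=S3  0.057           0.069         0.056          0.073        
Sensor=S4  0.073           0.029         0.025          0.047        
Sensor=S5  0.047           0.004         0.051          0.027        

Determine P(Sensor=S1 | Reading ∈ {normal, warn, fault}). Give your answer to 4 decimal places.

0.2131

P(Reading=normal) = 0.039 + 0.053 + 0.057 + 0.073 + 0.047 = 0.269.
P(Reading=warn) = 0.072 + 0.026 + 0.069 + 0.029 + 0.004 = 0.200.
P(Reading=fault) = 0.045 + 0.071 + 0.073 + 0.047 + 0.027 = 0.263.
P(Reading ∈ {normal, warn, fault}) = 0.269 + 0.200 + 0.263 = 0.732; P(Sensor=S1, Reading ∈ {normal, warn, fault}) = 0.039 + 0.072 + 0.045 = 0.156.
P(Sensor=S1 | Reading ∈ {normal, warn, fault}) = 0.156/0.732 = 0.2131.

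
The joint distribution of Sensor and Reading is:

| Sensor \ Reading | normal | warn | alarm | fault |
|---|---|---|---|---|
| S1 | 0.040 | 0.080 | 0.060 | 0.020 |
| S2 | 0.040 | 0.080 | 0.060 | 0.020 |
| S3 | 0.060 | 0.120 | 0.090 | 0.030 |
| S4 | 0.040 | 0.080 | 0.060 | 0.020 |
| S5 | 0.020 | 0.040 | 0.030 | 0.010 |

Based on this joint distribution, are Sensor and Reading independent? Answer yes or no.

yes

Every cell satisfies P(Sensor,Reading) = P(Sensor)·P(Reading). For instance P(Sensor=S2) = 0.200, P(Reading=alarm) = 0.300, and 0.200×0.300 = 0.060 matches the joint entry. So Sensor and Reading are independent.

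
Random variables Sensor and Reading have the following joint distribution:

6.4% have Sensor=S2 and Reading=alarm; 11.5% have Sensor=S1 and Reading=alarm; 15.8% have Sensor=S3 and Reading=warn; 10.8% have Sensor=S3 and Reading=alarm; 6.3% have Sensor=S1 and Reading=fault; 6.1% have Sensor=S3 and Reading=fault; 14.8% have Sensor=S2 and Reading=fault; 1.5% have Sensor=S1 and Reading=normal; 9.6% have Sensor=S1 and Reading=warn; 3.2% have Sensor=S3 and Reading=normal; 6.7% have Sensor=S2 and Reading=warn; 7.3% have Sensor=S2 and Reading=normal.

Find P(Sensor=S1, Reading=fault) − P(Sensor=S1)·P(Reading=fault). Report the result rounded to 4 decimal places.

-0.0156

P(Sensor=S1) = 0.015 + 0.096 + 0.115 + 0.063 = 0.289.
P(Reading=fault) = 0.063 + 0.148 + 0.061 = 0.272.
P(Sensor=S1, Reading=fault) − P(Sensor=S1)P(Reading=fault) = 0.063 − 0.289×0.272 = -0.0156.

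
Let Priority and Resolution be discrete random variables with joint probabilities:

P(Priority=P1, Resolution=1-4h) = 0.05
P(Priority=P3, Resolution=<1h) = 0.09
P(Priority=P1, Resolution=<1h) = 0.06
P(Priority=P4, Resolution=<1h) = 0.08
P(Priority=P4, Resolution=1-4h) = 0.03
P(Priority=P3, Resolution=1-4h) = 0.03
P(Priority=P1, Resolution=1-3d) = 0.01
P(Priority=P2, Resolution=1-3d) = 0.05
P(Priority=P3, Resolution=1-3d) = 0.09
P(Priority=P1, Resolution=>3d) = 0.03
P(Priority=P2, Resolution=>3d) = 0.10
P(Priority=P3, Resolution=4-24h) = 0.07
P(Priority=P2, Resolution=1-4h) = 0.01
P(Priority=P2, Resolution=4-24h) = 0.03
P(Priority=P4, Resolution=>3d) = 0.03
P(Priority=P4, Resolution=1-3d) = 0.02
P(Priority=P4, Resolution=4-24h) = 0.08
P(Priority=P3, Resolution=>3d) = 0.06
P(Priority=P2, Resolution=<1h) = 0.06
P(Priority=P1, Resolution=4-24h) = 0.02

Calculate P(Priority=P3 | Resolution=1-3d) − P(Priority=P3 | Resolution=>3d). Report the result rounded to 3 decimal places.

0.257

P(Resolution=1-3d) = 0.01 + 0.05 + 0.09 + 0.02 = 0.17; P(Priority=P3 | Resolution=1-3d) = 0.09/0.17 = 0.5294.
P(Resolution=>3d) = 0.03 + 0.10 + 0.06 + 0.03 = 0.22; P(Priority=P3 | Resolution=>3d) = 0.06/0.22 = 0.2727.
Difference = 0.257.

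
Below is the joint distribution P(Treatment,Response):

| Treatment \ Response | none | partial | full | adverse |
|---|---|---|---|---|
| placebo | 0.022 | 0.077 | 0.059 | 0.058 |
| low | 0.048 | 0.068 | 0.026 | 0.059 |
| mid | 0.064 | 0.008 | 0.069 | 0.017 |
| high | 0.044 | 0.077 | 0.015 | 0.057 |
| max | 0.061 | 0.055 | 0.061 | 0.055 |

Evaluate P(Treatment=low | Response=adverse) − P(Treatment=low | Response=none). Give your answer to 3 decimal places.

P(Response=adverse) = 0.058 + 0.059 + 0.017 + 0.057 + 0.055 = 0.246; P(Treatment=low | Response=adverse) = 0.059/0.246 = 0.2398.
P(Response=none) = 0.022 + 0.048 + 0.064 + 0.044 + 0.061 = 0.239; P(Treatment=low | Response=none) = 0.048/0.239 = 0.2008.
Difference = 0.039.

0.039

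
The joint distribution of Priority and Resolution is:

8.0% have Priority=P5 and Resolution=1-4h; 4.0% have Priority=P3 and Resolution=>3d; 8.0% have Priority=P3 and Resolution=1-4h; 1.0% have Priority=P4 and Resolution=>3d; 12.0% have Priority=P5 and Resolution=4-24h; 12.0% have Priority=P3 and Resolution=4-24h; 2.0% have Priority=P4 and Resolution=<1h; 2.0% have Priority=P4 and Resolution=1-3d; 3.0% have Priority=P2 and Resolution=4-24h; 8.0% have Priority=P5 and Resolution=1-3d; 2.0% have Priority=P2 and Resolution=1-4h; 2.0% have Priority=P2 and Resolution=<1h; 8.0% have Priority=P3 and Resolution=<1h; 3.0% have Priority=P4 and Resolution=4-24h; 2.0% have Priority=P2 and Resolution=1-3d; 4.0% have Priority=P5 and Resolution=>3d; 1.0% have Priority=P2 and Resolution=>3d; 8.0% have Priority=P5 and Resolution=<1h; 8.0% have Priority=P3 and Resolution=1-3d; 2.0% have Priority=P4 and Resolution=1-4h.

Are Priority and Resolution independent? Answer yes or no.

Every cell satisfies P(Priority,Resolution) = P(Priority)·P(Resolution). For instance P(Priority=P3) = 0.400, P(Resolution=1-3d) = 0.200, and 0.400×0.200 = 0.080 matches the joint entry. So Priority and Resolution are independent.

yes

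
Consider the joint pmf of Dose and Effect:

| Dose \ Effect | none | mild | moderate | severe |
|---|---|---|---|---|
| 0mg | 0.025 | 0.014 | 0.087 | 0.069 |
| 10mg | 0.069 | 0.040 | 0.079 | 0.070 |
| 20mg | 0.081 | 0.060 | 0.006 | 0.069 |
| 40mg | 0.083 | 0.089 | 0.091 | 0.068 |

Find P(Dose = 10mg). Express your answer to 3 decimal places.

0.258

P(Dose=10mg) = 0.069 + 0.040 + 0.079 + 0.070 = 0.258.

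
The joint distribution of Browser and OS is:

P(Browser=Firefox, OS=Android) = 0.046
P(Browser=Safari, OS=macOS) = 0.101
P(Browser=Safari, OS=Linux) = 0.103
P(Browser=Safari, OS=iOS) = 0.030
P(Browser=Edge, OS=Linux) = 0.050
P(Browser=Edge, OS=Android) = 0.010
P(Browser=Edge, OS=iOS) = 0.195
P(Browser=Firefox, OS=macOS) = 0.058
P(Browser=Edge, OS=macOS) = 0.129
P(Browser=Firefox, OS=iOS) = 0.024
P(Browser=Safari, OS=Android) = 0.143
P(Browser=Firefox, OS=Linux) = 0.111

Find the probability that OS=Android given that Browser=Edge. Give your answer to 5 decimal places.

0.02604

P(Browser=Edge) = 0.129 + 0.050 + 0.195 + 0.010 = 0.384.
P(OS=Android | Browser=Edge) = 0.010/0.384 = 0.02604.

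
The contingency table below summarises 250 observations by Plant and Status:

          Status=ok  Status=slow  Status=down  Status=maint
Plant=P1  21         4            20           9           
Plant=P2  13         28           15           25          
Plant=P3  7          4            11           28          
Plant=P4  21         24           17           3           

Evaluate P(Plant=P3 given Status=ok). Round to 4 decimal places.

Total with Status=ok: 21 + 13 + 7 + 21 = 62.
P(Plant=P3 | Status=ok) = 7/62 = 0.1129.

0.1129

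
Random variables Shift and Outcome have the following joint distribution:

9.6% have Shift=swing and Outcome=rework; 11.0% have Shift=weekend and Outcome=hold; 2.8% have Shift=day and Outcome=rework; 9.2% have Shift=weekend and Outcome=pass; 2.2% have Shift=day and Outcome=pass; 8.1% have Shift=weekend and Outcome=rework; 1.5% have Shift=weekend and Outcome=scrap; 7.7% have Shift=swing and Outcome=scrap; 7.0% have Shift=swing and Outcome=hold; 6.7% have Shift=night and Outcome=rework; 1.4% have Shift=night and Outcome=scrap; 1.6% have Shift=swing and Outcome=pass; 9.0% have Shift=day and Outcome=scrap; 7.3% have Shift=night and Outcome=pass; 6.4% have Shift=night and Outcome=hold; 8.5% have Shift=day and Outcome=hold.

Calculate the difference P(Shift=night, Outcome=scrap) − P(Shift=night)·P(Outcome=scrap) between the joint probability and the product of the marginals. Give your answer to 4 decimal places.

P(Shift=night) = 0.073 + 0.067 + 0.014 + 0.064 = 0.218.
P(Outcome=scrap) = 0.090 + 0.077 + 0.014 + 0.015 = 0.196.
P(Shift=night, Outcome=scrap) − P(Shift=night)P(Outcome=scrap) = 0.014 − 0.218×0.196 = -0.0287.

-0.0287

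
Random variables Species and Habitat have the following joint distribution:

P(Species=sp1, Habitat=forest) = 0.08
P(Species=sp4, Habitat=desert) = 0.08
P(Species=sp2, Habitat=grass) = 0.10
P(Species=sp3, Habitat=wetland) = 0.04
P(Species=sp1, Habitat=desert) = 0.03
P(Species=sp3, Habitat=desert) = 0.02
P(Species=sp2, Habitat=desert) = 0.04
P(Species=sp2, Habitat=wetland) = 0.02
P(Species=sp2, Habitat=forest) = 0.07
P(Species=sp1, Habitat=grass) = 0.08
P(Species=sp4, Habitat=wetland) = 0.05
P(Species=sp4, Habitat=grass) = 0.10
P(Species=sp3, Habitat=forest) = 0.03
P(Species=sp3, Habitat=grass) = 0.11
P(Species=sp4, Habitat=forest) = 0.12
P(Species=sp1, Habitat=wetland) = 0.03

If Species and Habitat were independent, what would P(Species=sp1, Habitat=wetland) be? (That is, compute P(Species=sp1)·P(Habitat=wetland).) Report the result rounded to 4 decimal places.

0.0308

P(Species=sp1) = 0.08 + 0.08 + 0.03 + 0.03 = 0.22.
P(Habitat=wetland) = 0.03 + 0.02 + 0.04 + 0.05 = 0.14.
Product: 0.22 × 0.14 = 0.0308.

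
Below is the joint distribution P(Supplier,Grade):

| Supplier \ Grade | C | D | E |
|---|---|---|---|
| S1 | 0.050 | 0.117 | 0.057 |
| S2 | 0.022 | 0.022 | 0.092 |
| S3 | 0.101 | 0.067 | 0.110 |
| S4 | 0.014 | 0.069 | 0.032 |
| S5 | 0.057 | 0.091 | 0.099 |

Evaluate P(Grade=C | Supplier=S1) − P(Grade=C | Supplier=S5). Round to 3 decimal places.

-0.008

P(Supplier=S1) = 0.050 + 0.117 + 0.057 = 0.224; P(Grade=C | Supplier=S1) = 0.050/0.224 = 0.2232.
P(Supplier=S5) = 0.057 + 0.091 + 0.099 = 0.247; P(Grade=C | Supplier=S5) = 0.057/0.247 = 0.2308.
Difference = -0.008.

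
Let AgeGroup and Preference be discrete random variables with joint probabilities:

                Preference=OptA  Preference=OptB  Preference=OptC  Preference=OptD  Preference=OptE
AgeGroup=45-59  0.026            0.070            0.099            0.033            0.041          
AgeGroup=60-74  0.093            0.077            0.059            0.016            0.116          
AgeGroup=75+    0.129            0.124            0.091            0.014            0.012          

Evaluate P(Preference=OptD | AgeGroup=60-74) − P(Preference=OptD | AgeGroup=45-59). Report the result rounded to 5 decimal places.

-0.07836

P(AgeGroup=60-74) = 0.093 + 0.077 + 0.059 + 0.016 + 0.116 = 0.361; P(Preference=OptD | AgeGroup=60-74) = 0.016/0.361 = 0.044321.
P(AgeGroup=45-59) = 0.026 + 0.070 + 0.099 + 0.033 + 0.041 = 0.269; P(Preference=OptD | AgeGroup=45-59) = 0.033/0.269 = 0.122677.
Difference = -0.07836.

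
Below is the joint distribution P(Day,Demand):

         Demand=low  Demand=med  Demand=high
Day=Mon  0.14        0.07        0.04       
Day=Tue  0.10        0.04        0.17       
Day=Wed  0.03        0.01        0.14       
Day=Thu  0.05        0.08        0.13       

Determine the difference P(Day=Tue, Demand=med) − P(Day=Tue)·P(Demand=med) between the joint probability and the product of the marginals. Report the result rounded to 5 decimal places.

-0.02200

P(Day=Tue) = 0.10 + 0.04 + 0.17 = 0.31.
P(Demand=med) = 0.07 + 0.04 + 0.01 + 0.08 = 0.20.
P(Day=Tue, Demand=med) − P(Day=Tue)P(Demand=med) = 0.04 − 0.31×0.20 = -0.02200.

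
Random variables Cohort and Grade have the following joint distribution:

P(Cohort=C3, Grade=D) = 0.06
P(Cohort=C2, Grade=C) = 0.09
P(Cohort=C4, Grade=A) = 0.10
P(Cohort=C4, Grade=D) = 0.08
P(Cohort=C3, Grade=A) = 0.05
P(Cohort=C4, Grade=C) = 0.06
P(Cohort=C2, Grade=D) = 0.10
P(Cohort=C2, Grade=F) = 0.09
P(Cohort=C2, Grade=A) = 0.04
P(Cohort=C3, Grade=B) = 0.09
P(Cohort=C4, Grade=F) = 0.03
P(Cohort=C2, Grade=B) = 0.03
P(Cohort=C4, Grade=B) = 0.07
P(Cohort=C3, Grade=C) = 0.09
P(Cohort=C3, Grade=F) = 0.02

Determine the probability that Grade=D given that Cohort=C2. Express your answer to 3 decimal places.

0.286

P(Cohort=C2) = 0.04 + 0.03 + 0.09 + 0.10 + 0.09 = 0.35.
P(Grade=D | Cohort=C2) = 0.10/0.35 = 0.286.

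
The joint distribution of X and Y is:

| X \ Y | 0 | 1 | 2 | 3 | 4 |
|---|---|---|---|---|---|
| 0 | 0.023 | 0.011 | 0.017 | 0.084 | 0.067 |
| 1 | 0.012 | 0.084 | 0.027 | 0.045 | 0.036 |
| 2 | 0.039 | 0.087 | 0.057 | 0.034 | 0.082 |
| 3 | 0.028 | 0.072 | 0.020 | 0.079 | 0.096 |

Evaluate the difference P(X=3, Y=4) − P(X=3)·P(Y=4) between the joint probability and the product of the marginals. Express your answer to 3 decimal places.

0.013

P(X=3) = 0.028 + 0.072 + 0.020 + 0.079 + 0.096 = 0.295.
P(Y=4) = 0.067 + 0.036 + 0.082 + 0.096 = 0.281.
P(X=3, Y=4) − P(X=3)P(Y=4) = 0.096 − 0.295×0.281 = 0.013.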